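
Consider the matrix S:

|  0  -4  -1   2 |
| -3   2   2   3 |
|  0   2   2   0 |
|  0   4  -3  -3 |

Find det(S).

Expand along column 1 (it has 3 zeros):
  − (-3) · M_21   where M_21 = det([-4 -1 2; 2 2 0; 4 -3 -3]) = -10
det = (-1)·(-3)·(-10) = -30

-30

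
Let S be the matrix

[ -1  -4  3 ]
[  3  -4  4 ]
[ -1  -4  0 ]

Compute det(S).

-48

Expand along column 3:
  + 3 · |3 -4; -1 -4| = 3·(-12 − 4) = -48
  − 4 · |-1 -4; -1 -4| = −4·(4 − 4) = 0
Sum: (-48) + (0) = -48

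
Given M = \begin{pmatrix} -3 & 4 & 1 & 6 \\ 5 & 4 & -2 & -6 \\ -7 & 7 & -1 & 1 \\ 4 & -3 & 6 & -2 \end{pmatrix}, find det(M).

det(M) = -2315

Expand along row 1:
  + (-3) · M_11   where M_11 = det([4 -2 -6; 7 -1 1; -3 6 -2]) = -272
  − (4) · M_12   where M_12 = det([5 -2 -6; -7 -1 1; 4 6 -2]) = 228
  + (1) · M_13   where M_13 = det([5 4 -6; -7 7 1; 4 -3 -2]) = -53
  − (6) · M_14   where M_14 = det([5 4 -2; -7 7 -1; 4 -3 6]) = 361
det = (+1)·(-3)·(-272) + (-1)·(4)·(228) + (+1)·(1)·(-53) + (-1)·(6)·(361) = -2315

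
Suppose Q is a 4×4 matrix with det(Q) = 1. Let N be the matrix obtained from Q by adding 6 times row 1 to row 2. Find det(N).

Adding a multiple of one row to another leaves the determinant unchanged.
det(N) = (1)·(1) = 1

The determinant is 1.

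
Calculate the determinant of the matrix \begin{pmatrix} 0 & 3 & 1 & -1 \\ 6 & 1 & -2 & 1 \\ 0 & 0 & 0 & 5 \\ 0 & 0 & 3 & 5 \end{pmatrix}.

The matrix is block upper-triangular with a 2×2 block and a 2×2 block on the diagonal, so its determinant equals the product of the determinants of the diagonal blocks.
det of the 2×2 block = -18
det of the 2×2 block = -15
det = (-18)·(-15) = 270

270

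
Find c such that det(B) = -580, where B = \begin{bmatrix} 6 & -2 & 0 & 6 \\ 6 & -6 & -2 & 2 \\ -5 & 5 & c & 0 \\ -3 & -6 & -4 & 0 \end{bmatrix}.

c = 4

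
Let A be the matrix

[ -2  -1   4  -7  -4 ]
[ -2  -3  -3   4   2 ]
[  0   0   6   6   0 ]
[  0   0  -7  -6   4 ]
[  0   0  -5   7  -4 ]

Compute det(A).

|A| = -1248

A is block upper-triangular with a 2×2 block and a 3×3 block on the diagonal, so its determinant equals the product of the determinants of the diagonal blocks.
det of the 2×2 block = 4
det of the 3×3 block = -312
det = (4)·(-312) = -1248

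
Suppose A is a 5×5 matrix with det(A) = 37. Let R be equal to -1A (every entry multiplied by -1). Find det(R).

For a 5×5 matrix, det(-1A) = (-1)^5·det(A) = -1·det(A).
det(R) = (-1)·(37) = -37

|R| = -37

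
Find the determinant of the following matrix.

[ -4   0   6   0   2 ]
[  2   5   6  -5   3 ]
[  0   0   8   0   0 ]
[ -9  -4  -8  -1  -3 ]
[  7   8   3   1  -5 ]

-12512

Expand along row 3 (it has 4 zeros):
  + (8) · M_33   where M_33 = det([-4 0 0 2; 2 5 -5 3; -9 -4 -1 -3; 7 8 1 -5]) = -1564
det = (+1)·(8)·(-1564) = -12512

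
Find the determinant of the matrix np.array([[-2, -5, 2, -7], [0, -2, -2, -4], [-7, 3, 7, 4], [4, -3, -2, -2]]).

-70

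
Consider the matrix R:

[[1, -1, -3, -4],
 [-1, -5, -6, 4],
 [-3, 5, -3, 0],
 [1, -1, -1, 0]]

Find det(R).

216

Expand along column 4 (it has 2 zeros):
  − (-4) · M_14   where M_14 = det([-1 -5 -6; -3 5 -3; 1 -1 -1]) = 50
  + (4) · M_24   where M_24 = det([1 -1 -3; -3 5 -3; 1 -1 -1]) = 4
det = (-1)·(-4)·(50) + (+1)·(4)·(4) = 216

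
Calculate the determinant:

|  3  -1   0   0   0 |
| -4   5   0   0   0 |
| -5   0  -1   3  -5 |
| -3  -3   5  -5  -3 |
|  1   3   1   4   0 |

The matrix is block lower-triangular with a 2×2 block and a 3×3 block on the diagonal, so its determinant equals the product of the determinants of the diagonal blocks.
det of the 2×2 block = 11
det of the 3×3 block = -146
det = (11)·(-146) = -1606

-1606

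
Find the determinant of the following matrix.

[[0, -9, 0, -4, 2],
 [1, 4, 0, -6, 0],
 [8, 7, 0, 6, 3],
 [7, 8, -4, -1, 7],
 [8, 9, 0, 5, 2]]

The determinant is -1476.

Expand along column 3 (it has 4 zeros):
  − (-4) · M_43   where M_43 = det([0 -9 -4 2; 1 4 -6 0; 8 7 6 3; 8 9 5 2]) = -369
det = (-1)·(-4)·(-369) = -1476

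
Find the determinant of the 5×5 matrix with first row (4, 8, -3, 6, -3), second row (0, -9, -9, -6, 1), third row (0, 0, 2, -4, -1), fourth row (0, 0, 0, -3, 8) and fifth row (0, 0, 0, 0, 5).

The matrix is upper triangular, so the determinant is the product of the diagonal entries:
det = (4) · (-9) · (2) · (-3) · (5) = 1080

1080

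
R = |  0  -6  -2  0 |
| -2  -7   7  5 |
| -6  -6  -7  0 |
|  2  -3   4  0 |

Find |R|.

Expand along column 4 (it has 3 zeros):
  + (5) · M_24   where M_24 = det([0 -6 -2; -6 -6 -7; 2 -3 4]) = -120
det = (+1)·(5)·(-120) = -600

The determinant is -600.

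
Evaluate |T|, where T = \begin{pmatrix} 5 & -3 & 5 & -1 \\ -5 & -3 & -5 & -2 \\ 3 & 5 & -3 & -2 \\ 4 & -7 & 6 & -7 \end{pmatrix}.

-990

Expand along row 1:
  + (5) · M_11   where M_11 = det([-3 -5 -2; 5 -3 -2; -7 6 -7]) = -362
  − (-3) · M_12   where M_12 = det([-5 -5 -2; 3 -3 -2; 4 6 -7]) = -290
  + (5) · M_13   where M_13 = det([-5 -3 -2; 3 5 -2; 4 -7 -7]) = 288
  − (-1) · M_14   where M_14 = det([-5 -3 -5; 3 5 -3; 4 -7 6]) = 250
det = (+1)·(5)·(-362) + (-1)·(-3)·(-290) + (+1)·(5)·(288) + (-1)·(-1)·(250) = -990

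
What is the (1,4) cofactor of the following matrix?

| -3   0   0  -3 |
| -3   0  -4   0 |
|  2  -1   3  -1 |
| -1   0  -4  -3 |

8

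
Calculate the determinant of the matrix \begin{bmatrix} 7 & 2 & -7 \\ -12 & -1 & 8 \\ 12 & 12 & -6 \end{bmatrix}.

342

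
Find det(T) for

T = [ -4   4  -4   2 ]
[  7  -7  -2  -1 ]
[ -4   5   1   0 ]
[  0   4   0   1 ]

Expand along row 4 (it has 2 zeros):
  + (4) · M_42   where M_42 = det([-4 -4 2; 7 -2 -1; -4 1 0]) = -22
  + (1) · M_44   where M_44 = det([-4 4 -4; 7 -7 -2; -4 5 1]) = -36
det = (+1)·(4)·(-22) + (+1)·(1)·(-36) = -124

-124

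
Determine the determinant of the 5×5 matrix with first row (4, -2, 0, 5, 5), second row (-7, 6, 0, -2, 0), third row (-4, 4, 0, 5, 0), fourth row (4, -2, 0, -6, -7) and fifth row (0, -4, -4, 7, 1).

Expand along column 3 (it has 4 zeros):
  + (-4) · M_53   where M_53 = det([4 -2 5 5; -7 6 -2 0; -4 4 5 0; 4 -2 -6 -7]) = -772
det = (+1)·(-4)·(-772) = 3088

3088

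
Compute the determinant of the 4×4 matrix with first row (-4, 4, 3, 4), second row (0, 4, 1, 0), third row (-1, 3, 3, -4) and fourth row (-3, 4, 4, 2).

Expand along row 2 (it has 2 zeros):
  + (4) · M_22   where M_22 = det([-4 3 4; -1 3 -4; -3 4 2]) = -26
  − (1) · M_23   where M_23 = det([-4 4 4; -1 3 -4; -3 4 2]) = -12
det = (+1)·(4)·(-26) + (-1)·(1)·(-12) = -92

The determinant is -92.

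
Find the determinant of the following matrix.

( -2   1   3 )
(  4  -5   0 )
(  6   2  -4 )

90

Expand along column 3:
  + 3 · |4 -5; 6 2| = 3·(8 − (-30)) = 114
  + (-4) · |-2 1; 4 -5| = (-4)·(10 − 4) = -24
Sum: (114) + (-24) = 90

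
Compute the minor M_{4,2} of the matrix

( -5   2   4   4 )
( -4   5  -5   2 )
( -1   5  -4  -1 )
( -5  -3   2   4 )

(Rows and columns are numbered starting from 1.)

The minor is -45.

Delete row 4 and column 2; the remaining 3×3 submatrix is [-5 4 4; -4 -5 2; -1 -4 -1].
Its determinant is -45.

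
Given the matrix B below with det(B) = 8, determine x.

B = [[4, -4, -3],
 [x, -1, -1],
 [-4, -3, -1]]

Expanding along the row containing x, det(B) is linear in x: det(B) = (5)·x + (-12).
Set (5)·x + (-12) = 8  ⇒  (5)·x = 20  ⇒  x = 4.

x = 4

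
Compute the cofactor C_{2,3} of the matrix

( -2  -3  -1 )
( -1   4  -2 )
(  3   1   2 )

Delete row 2 and column 3; the remaining 2×2 submatrix is [-2 -3; 3 1].
Its determinant is (-2)·1 − (-3)·3 = 7.
The cofactor carries sign (−1)^(2+3) = −1, so C_{2,3} = −(7) = -7.

-7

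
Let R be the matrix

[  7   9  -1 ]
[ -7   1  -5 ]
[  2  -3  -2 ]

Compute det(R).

Expand along column 1:
  + 7 · |1 -5; -3 -2| = 7·(-2 − 15) = -119
  − (-7) · |9 -1; -3 -2| = −(-7)·(-18 − 3) = -147
  + 2 · |9 -1; 1 -5| = 2·(-45 − (-1)) = -88
Sum: (-119) + (-147) + (-88) = -354

|R| = -354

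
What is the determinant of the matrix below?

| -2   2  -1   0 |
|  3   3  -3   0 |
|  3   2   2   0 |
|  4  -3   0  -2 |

102

Expand along column 4 (it has 3 zeros):
  + (-2) · M_44   where M_44 = det([-2 2 -1; 3 3 -3; 3 2 2]) = -51
det = (+1)·(-2)·(-51) = 102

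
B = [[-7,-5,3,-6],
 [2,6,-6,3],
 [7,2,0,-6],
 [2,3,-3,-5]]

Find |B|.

48

Expand along row 3 (it has 1 zero):
  + (7) · M_31   where M_31 = det([-5 3 -6; 6 -6 3; 3 -3 -5]) = -78
  − (2) · M_32   where M_32 = det([-7 3 -6; 2 -6 3; 2 -3 -5]) = -261
  − (-6) · M_34   where M_34 = det([-7 -5 3; 2 6 -6; 2 3 -3]) = 12
det = (+1)·(7)·(-78) + (-1)·(2)·(-261) + (-1)·(-6)·(12) = 48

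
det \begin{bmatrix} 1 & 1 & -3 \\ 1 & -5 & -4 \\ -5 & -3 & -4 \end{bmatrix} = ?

116

Expand along column 1:
  + 1 · |-5 -4; -3 -4| = 1·(20 − 12) = 8
  − 1 · |1 -3; -3 -4| = −1·(-4 − 9) = 13
  + (-5) · |1 -3; -5 -4| = (-5)·(-4 − 15) = 95
Sum: (8) + (13) + (95) = 116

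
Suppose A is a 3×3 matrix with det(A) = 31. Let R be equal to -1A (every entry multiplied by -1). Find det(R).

-31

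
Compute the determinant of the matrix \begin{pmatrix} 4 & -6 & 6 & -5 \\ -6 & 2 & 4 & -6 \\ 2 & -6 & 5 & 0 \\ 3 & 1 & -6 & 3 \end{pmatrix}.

The determinant is -452.

Expand along row 3 (it has 1 zero):
  + (2) · M_31   where M_31 = det([-6 6 -5; 2 4 -6; 1 -6 3]) = 152
  − (-6) · M_32   where M_32 = det([4 6 -5; -6 4 -6; 3 -6 3]) = -216
  + (5) · M_33   where M_33 = det([4 -6 -5; -6 2 -6; 3 1 3]) = 108
det = (+1)·(2)·(152) + (-1)·(-6)·(-216) + (+1)·(5)·(108) = -452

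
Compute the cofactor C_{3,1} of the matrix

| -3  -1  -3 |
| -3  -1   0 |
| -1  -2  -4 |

Delete row 3 and column 1; the remaining 2×2 submatrix is [-1 -3; -1 0].
Its determinant is (-1)·0 − (-3)·(-1) = -3.
The cofactor carries sign (−1)^(3+1) = +1, so C_{3,1} = +(-3) = -3.

The cofactor is -3.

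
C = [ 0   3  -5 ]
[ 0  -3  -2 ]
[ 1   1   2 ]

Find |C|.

-21

Expand along column 1:
  + 1 · |3 -5; -3 -2| = 1·(-6 − 15) = -21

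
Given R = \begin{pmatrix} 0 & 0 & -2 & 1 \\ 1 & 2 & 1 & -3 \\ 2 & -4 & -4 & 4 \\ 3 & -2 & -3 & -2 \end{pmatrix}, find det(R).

-48

Expand along row 1 (it has 2 zeros):
  + (-2) · M_13   where M_13 = det([1 2 -3; 2 -4 4; 3 -2 -2]) = 24
  − (1) · M_14   where M_14 = det([1 2 1; 2 -4 -4; 3 -2 -3]) = 0
det = (+1)·(-2)·(24) + (-1)·(1)·(0) = -48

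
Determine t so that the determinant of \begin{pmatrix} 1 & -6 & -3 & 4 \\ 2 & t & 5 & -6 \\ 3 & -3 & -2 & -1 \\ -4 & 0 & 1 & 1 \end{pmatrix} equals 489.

Expanding along the row containing t, det(B) is linear in t: det(B) = (-24)·t + (297).
Set (-24)·t + (297) = 489  ⇒  (-24)·t = 192  ⇒  t = -8.

t = -8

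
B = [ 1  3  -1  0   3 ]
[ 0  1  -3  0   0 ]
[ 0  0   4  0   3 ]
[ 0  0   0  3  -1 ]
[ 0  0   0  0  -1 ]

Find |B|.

B is upper triangular, so det(B) is the product of the diagonal entries:
det = (1) · (1) · (4) · (3) · (-1) = -12

det(B) = -12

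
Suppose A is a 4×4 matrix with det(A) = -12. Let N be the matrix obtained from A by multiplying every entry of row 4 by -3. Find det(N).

Scaling one row by -3 multiplies the determinant by -3.
det(N) = (-3)·(-12) = 36

36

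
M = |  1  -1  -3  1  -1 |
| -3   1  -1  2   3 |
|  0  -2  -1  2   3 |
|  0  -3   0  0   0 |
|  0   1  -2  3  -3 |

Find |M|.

Expand along row 4 (it has 4 zeros):
  + (-3) · M_42   where M_42 = det([1 -3 1 -1; -3 -1 2 3; 0 -1 2 3; 0 -2 3 -3]) = 105
det = (+1)·(-3)·(105) = -315

det(M) = -315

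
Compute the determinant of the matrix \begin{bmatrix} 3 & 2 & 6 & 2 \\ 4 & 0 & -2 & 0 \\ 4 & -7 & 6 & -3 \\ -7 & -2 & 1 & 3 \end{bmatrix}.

-1210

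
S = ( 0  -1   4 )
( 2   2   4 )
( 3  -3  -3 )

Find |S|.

Expand along column 1:
  − 2 · |-1 4; -3 -3| = −2·(3 − (-12)) = -30
  + 3 · |-1 4; 2 4| = 3·(-4 − 8) = -36
Sum: (-30) + (-36) = -66

det(S) = -66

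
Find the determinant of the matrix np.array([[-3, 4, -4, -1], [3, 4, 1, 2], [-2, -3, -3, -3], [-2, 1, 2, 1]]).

-47

Expand along row 1:
  + (-3) · M_11   where M_11 = det([4 1 2; -3 -3 -3; 1 2 1]) = 6
  − (4) · M_12   where M_12 = det([3 1 2; -2 -3 -3; -2 2 1]) = -3
  + (-4) · M_13   where M_13 = det([3 4 2; -2 -3 -3; -2 1 1]) = 16
  − (-1) · M_14   where M_14 = det([3 4 1; -2 -3 -3; -2 1 2]) = 23
det = (+1)·(-3)·(6) + (-1)·(4)·(-3) + (+1)·(-4)·(16) + (-1)·(-1)·(23) = -47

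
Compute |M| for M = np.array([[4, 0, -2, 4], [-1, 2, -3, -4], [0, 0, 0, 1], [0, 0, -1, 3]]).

M is block upper-triangular with a 2×2 block and a 2×2 block on the diagonal, so its determinant equals the product of the determinants of the diagonal blocks.
det of the 2×2 block = 8
det of the 2×2 block = 1
det = (8)·(1) = 8

det(M) = 8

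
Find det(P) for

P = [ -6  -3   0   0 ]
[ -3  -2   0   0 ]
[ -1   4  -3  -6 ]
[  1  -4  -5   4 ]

P is block lower-triangular with a 2×2 block and a 2×2 block on the diagonal, so its determinant equals the product of the determinants of the diagonal blocks.
det of the 2×2 block = 3
det of the 2×2 block = -42
det = (3)·(-42) = -126

det(P) = -126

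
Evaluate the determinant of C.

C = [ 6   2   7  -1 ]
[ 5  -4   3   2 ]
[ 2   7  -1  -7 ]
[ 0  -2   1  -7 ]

det(C) = -2006

Expand along row 4 (it has 1 zero):
  + (-2) · M_42   where M_42 = det([6 7 -1; 5 3 2; 2 -1 -7]) = 170
  − (1) · M_43   where M_43 = det([6 2 -1; 5 -4 2; 2 7 -7]) = 119
  + (-7) · M_44   where M_44 = det([6 2 7; 5 -4 3; 2 7 -1]) = 221
det = (+1)·(-2)·(170) + (-1)·(1)·(119) + (+1)·(-7)·(221) = -2006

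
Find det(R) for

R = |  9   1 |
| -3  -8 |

det(R) = 9·(-8) − 1·(-3) = -72 − (-3) = -69

-69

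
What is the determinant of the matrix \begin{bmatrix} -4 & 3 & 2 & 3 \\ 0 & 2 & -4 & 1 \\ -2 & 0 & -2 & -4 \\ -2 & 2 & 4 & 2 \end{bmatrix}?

-140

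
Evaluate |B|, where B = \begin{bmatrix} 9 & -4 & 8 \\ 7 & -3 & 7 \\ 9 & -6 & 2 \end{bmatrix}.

Expand along row 1:
  + 9 · |-3 7; -6 2| = 9·(-6 − (-42)) = 324
  − (-4) · |7 7; 9 2| = −(-4)·(14 − 63) = -196
  + 8 · |7 -3; 9 -6| = 8·(-42 − (-27)) = -120
Sum: (324) + (-196) + (-120) = 8

8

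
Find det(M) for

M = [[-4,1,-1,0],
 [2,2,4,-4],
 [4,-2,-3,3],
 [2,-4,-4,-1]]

Expand along row 1 (it has 1 zero):
  + (-4) · M_11   where M_11 = det([2 4 -4; -2 -3 3; -4 -4 -1]) = -10
  − (1) · M_12   where M_12 = det([2 4 -4; 4 -3 3; 2 -4 -1]) = 110
  + (-1) · M_13   where M_13 = det([2 2 -4; 4 -2 3; 2 -4 -1]) = 96
det = (+1)·(-4)·(-10) + (-1)·(1)·(110) + (+1)·(-1)·(96) = -166

-166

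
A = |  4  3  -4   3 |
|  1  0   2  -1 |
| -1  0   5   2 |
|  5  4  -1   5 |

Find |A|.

det(A) = 1

Expand along column 2 (it has 2 zeros):
  − (3) · M_12   where M_12 = det([1 2 -1; -1 5 2; 5 -1 5]) = 81
  + (4) · M_42   where M_42 = det([4 -4 3; 1 2 -1; -1 5 2]) = 61
det = (-1)·(3)·(81) + (+1)·(4)·(61) = 1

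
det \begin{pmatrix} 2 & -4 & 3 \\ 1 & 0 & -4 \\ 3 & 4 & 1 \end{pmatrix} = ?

Expand along column 2:
  − (-4) · |1 -4; 3 1| = −(-4)·(1 − (-12)) = 52
  − 4 · |2 3; 1 -4| = −4·(-8 − 3) = 44
Sum: (52) + (44) = 96

The determinant is 96.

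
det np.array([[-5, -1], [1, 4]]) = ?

-19

det = (-5)·4 − (-1)·1 = -20 − (-1) = -19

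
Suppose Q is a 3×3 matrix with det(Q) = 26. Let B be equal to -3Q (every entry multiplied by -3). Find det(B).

For a 3×3 matrix, det(-3Q) = (-3)^3·det(Q) = -27·det(Q).
det(B) = (-27)·(26) = -702

-702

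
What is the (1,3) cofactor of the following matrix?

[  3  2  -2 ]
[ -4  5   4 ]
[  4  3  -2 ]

The cofactor is -32.

Delete row 1 and column 3; the remaining 2×2 submatrix is [-4 5; 4 3].
Its determinant is (-4)·3 − 5·4 = -32.
The cofactor carries sign (−1)^(1+3) = +1, so C_{1,3} = +(-32) = -32.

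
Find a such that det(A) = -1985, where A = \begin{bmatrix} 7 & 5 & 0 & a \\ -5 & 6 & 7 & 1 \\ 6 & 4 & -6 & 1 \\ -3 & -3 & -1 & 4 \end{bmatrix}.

a = 2

Expanding along the column containing a, det(A) is linear in a: det(A) = (-212)·a + (-1561).
Set (-212)·a + (-1561) = -1985  ⇒  (-212)·a = -424  ⇒  a = 2.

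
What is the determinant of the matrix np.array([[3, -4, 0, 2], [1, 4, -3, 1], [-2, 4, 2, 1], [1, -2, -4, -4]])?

-46

Expand along row 1 (it has 1 zero):
  + (3) · M_11   where M_11 = det([4 -3 1; 4 2 1; -2 -4 -4]) = -70
  − (-4) · M_12   where M_12 = det([1 -3 1; -2 2 1; 1 -4 -4]) = 23
  − (2) · M_14   where M_14 = det([1 4 -3; -2 4 2; 1 -2 -4]) = -36
det = (+1)·(3)·(-70) + (-1)·(-4)·(23) + (-1)·(2)·(-36) = -46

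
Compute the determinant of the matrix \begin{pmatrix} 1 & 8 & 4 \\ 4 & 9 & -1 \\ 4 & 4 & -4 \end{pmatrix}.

-16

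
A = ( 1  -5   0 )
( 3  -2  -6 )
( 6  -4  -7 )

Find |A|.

65

Expand along column 3:
  − (-6) · |1 -5; 6 -4| = −(-6)·(-4 − (-30)) = 156
  + (-7) · |1 -5; 3 -2| = (-7)·(-2 − (-15)) = -91
Sum: (156) + (-91) = 65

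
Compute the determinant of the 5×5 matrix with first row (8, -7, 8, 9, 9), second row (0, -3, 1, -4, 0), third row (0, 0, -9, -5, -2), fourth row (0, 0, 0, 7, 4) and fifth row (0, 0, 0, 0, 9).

The matrix is upper triangular, so the determinant is the product of the diagonal entries:
det = (8) · (-3) · (-9) · (7) · (9) = 13608

13608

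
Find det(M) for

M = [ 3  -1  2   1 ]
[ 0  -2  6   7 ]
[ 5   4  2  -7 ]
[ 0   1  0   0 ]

Expand along row 4 (it has 3 zeros):
  + (1) · M_42   where M_42 = det([3 2 1; 0 6 7; 5 2 -7]) = -128
det = (+1)·(1)·(-128) = -128

The determinant is -128.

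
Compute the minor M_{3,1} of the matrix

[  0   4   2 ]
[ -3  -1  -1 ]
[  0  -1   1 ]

Delete row 3 and column 1; the remaining 2×2 submatrix is [4 2; -1 -1].
Its determinant is 4·(-1) − 2·(-1) = -2.

The minor is -2.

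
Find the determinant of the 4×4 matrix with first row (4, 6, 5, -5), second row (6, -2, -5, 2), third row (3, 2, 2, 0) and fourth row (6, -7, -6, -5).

871

Expand along row 3 (it has 1 zero):
  + (3) · M_31   where M_31 = det([6 5 -5; -2 -5 2; -7 -6 -5]) = 217
  − (2) · M_32   where M_32 = det([4 5 -5; 6 -5 2; 6 -6 -5]) = 388
  + (2) · M_33   where M_33 = det([4 6 -5; 6 -2 2; 6 -7 -5]) = 498
det = (+1)·(3)·(217) + (-1)·(2)·(388) + (+1)·(2)·(498) = 871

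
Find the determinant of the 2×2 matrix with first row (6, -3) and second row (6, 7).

det = 6·7 − (-3)·6 = 42 − (-18) = 60

60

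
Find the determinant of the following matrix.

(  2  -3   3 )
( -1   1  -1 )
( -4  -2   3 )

The determinant is -1.

Expand along row 1:
  + 2 · |1 -1; -2 3| = 2·(3 − 2) = 2
  − (-3) · |-1 -1; -4 3| = −(-3)·(-3 − 4) = -21
  + 3 · |-1 1; -4 -2| = 3·(2 − (-4)) = 18
Sum: (2) + (-21) + (18) = -1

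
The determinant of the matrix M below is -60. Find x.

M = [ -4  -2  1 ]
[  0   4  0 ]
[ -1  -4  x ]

4

Expanding along the column containing x, det(M) is linear in x: det(M) = (-16)·x + (4).
Set (-16)·x + (4) = -60  ⇒  (-16)·x = -64  ⇒  x = 4.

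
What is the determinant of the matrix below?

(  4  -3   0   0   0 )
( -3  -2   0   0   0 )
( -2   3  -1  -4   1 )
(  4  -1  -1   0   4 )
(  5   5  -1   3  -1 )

The determinant is -493.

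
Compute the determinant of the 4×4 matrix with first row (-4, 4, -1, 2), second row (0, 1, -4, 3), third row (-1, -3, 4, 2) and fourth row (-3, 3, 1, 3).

Expand along row 2 (it has 1 zero):
  + (1) · M_22   where M_22 = det([-4 -1 2; -1 4 2; -3 1 3]) = -15
  − (-4) · M_23   where M_23 = det([-4 4 2; -1 -3 2; -3 3 3]) = 24
  + (3) · M_24   where M_24 = det([-4 4 -1; -1 -3 4; -3 3 1]) = 28
det = (+1)·(1)·(-15) + (-1)·(-4)·(24) + (+1)·(3)·(28) = 165

165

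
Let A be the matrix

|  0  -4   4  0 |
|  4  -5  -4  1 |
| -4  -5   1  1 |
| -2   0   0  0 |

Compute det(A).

Expand along row 4 (it has 3 zeros):
  − (-2) · M_41   where M_41 = det([-4 4 0; -5 -4 1; -5 1 1]) = 20
det = (-1)·(-2)·(20) = 40

|A| = 40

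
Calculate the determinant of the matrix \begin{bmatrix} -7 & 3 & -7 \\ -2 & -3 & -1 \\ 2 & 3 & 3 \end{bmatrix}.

Expand along row 1:
  + (-7) · |-3 -1; 3 3| = (-7)·(-9 − (-3)) = 42
  − 3 · |-2 -1; 2 3| = −3·(-6 − (-2)) = 12
  + (-7) · |-2 -3; 2 3| = (-7)·(-6 − (-6)) = 0
Sum: (42) + (12) + (0) = 54

The determinant is 54.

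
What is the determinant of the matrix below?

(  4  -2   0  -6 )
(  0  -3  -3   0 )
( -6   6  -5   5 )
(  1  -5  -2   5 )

Expand along row 2 (it has 2 zeros):
  + (-3) · M_22   where M_22 = det([4 0 -6; -6 -5 5; 1 -2 5]) = -162
  − (-3) · M_23   where M_23 = det([4 -2 -6; -6 6 5; 1 -5 5]) = 6
det = (+1)·(-3)·(-162) + (-1)·(-3)·(6) = 504

504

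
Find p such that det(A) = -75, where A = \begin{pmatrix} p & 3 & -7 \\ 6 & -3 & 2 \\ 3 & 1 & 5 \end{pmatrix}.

p = -6

Expanding along the row containing p, det(A) is linear in p: det(A) = (-17)·p + (-177).
Set (-17)·p + (-177) = -75  ⇒  (-17)·p = 102  ⇒  p = -6.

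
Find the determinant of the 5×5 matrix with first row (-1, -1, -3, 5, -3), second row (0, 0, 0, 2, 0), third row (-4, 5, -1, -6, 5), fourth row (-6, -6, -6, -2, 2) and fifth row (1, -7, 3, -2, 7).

Expand along row 2 (it has 4 zeros):
  + (2) · M_24   where M_24 = det([-1 -1 -3 -3; -4 5 -1 5; -6 -6 -6 2; 1 -7 3 7]) = -304
det = (+1)·(2)·(-304) = -608

-608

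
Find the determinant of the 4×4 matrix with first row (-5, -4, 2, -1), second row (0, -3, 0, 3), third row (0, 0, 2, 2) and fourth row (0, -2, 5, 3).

-120

Expand along column 1 (it has 3 zeros):
  + (-5) · M_11   where M_11 = det([-3 0 3; 0 2 2; -2 5 3]) = 24
det = (+1)·(-5)·(24) = -120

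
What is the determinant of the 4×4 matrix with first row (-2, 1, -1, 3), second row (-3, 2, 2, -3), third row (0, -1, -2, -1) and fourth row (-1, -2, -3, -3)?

-30

Expand along row 3 (it has 1 zero):
  − (-1) · M_32   where M_32 = det([-2 -1 3; -3 2 -3; -1 -3 -3]) = 69
  + (-2) · M_33   where M_33 = det([-2 1 3; -3 2 -3; -1 -2 -3]) = 42
  − (-1) · M_34   where M_34 = det([-2 1 -1; -3 2 2; -1 -2 -3]) = -15
det = (-1)·(-1)·(69) + (+1)·(-2)·(42) + (-1)·(-1)·(-15) = -30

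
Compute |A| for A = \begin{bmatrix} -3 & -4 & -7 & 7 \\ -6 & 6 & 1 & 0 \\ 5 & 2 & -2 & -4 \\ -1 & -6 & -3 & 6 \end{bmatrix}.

182

Expand along row 2 (it has 1 zero):
  − (-6) · M_21   where M_21 = det([-4 -7 7; 2 -2 -4; -6 -3 6]) = -114
  + (6) · M_22   where M_22 = det([-3 -7 7; 5 -2 -4; -1 -3 6]) = 135
  − (1) · M_23   where M_23 = det([-3 -4 7; 5 2 -4; -1 -6 6]) = -56
det = (-1)·(-6)·(-114) + (+1)·(6)·(135) + (-1)·(1)·(-56) = 182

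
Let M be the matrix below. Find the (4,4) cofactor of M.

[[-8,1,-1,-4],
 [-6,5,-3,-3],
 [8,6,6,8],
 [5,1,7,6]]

-296

Delete row 4 and column 4; the remaining 3×3 submatrix is [-8 1 -1; -6 5 -3; 8 6 6].
Its determinant is -296.
The cofactor carries sign (−1)^(4+4) = +1, so C_{4,4} = +(-296) = -296.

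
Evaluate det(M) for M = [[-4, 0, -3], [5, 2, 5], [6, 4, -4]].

det(M) = 88

Expand along column 2:
  + 2 · |-4 -3; 6 -4| = 2·(16 − (-18)) = 68
  − 4 · |-4 -3; 5 5| = −4·(-20 − (-15)) = 20
Sum: (68) + (20) = 88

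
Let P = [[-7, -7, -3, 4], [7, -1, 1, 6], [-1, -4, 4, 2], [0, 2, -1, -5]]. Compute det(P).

-920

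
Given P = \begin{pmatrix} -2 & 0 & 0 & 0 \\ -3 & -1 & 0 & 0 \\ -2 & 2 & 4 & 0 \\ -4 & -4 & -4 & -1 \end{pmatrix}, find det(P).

-8

P is lower triangular, so det(P) is the product of the diagonal entries:
det = (-2) · (-1) · (4) · (-1) = -8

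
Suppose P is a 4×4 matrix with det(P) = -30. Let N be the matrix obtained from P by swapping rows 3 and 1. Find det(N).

Swapping two rows multiplies the determinant by −1.
det(N) = (-1)·(-30) = 30

The determinant is 30.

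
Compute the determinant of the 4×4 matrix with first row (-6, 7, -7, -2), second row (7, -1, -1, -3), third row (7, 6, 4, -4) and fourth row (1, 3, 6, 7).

-4021

Expand along row 1:
  + (-6) · M_11   where M_11 = det([-1 -1 -3; 6 4 -4; 3 6 7]) = -70
  − (7) · M_12   where M_12 = det([7 -1 -3; 7 4 -4; 1 6 7]) = 303
  + (-7) · M_13   where M_13 = det([7 -1 -3; 7 6 -4; 1 3 7]) = 386
  − (-2) · M_14   where M_14 = det([7 -1 -1; 7 6 4; 1 3 6]) = 191
det = (+1)·(-6)·(-70) + (-1)·(7)·(303) + (+1)·(-7)·(386) + (-1)·(-2)·(191) = -4021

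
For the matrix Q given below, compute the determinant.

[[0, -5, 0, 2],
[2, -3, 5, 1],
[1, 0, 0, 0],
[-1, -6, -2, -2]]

Expand along row 3 (it has 3 zeros):
  + (1) · M_31   where M_31 = det([-5 0 2; -3 5 1; -6 -2 -2]) = 112
det = (+1)·(1)·(112) = 112

The determinant is 112.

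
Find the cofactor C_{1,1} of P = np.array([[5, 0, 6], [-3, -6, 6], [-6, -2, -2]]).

Delete row 1 and column 1; the remaining 2×2 submatrix is [-6 6; -2 -2].
Its determinant is (-6)·(-2) − 6·(-2) = 24.
The cofactor carries sign (−1)^(1+1) = +1, so C_{1,1} = +(24) = 24.

The cofactor is 24.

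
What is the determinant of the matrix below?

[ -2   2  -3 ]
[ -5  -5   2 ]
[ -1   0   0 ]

The determinant is 11.

Expand along row 3:
  + (-1) · |2 -3; -5 2| = (-1)·(4 − 15) = 11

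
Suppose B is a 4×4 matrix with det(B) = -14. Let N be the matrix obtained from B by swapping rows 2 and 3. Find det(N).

|N| = 14

Swapping two rows multiplies the determinant by −1.
det(N) = (-1)·(-14) = 14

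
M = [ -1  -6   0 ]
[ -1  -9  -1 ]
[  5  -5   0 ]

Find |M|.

Expand along column 3:
  − (-1) · |-1 -6; 5 -5| = −(-1)·(5 − (-30)) = 35

|M| = 35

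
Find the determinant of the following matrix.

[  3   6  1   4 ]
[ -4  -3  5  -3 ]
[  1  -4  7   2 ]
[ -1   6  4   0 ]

Expand along row 4 (it has 1 zero):
  − (-1) · M_41   where M_41 = det([6 1 4; -3 5 -3; -4 7 2]) = 200
  + (6) · M_42   where M_42 = det([3 1 4; -4 5 -3; 1 7 2]) = -34
  − (4) · M_43   where M_43 = det([3 6 4; -4 -3 -3; 1 -4 2]) = 52
det = (-1)·(-1)·(200) + (+1)·(6)·(-34) + (-1)·(4)·(52) = -212

The determinant is -212.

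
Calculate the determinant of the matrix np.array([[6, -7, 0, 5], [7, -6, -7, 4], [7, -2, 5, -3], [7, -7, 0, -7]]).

Expand along column 3 (it has 2 zeros):
  − (-7) · M_23   where M_23 = det([6 -7 5; 7 -2 -3; 7 -7 -7]) = -413
  + (5) · M_33   where M_33 = det([6 -7 5; 7 -6 4; 7 -7 -7]) = -154
det = (-1)·(-7)·(-413) + (+1)·(5)·(-154) = -3661

The determinant is -3661.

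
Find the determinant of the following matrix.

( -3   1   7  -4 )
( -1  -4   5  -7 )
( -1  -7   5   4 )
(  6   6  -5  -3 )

-2186

Expand along row 1:
  + (-3) · M_11   where M_11 = det([-4 5 -7; -7 5 4; 6 -5 -3]) = -40
  − (1) · M_12   where M_12 = det([-1 5 -7; -1 5 4; 6 -5 -3]) = 275
  + (7) · M_13   where M_13 = det([-1 -4 -7; -1 -7 4; 6 6 -3]) = -333
  − (-4) · M_14   where M_14 = det([-1 -4 5; -1 -7 5; 6 6 -5]) = 75
det = (+1)·(-3)·(-40) + (-1)·(1)·(275) + (+1)·(7)·(-333) + (-1)·(-4)·(75) = -2186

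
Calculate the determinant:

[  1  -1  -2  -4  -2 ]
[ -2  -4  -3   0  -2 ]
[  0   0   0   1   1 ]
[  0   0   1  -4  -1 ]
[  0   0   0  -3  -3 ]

The determinant is 0.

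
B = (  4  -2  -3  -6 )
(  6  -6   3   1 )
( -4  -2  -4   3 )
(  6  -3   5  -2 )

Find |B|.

det(B) = -434

Expand along row 1:
  + (4) · M_11   where M_11 = det([-6 3 1; -2 -4 3; -3 5 -2]) = -19
  − (-2) · M_12   where M_12 = det([6 3 1; -4 -4 3; 6 5 -2]) = -8
  + (-3) · M_13   where M_13 = det([6 -6 1; -4 -2 3; 6 -3 -2]) = 42
  − (-6) · M_14   where M_14 = det([6 -6 3; -4 -2 -4; 6 -3 5]) = -36
det = (+1)·(4)·(-19) + (-1)·(-2)·(-8) + (+1)·(-3)·(42) + (-1)·(-6)·(-36) = -434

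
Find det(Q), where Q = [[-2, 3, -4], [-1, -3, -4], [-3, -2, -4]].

Expand along row 1:
  + (-2) · |-3 -4; -2 -4| = (-2)·(12 − 8) = -8
  − 3 · |-1 -4; -3 -4| = −3·(4 − 12) = 24
  + (-4) · |-1 -3; -3 -2| = (-4)·(2 − 9) = 28
Sum: (-8) + (24) + (28) = 44

The determinant is 44.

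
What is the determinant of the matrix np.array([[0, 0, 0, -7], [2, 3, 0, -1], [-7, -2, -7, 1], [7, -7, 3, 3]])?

Expand along row 1 (it has 3 zeros):
  − (-7) · M_14   where M_14 = det([2 3 0; -7 -2 -7; 7 -7 3]) = -194
det = (-1)·(-7)·(-194) = -1358

The determinant is -1358.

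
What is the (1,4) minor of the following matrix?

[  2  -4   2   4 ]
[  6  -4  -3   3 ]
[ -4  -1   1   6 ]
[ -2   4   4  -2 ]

Delete row 1 and column 4; the remaining 3×3 submatrix is [6 -4 -3; -4 -1 1; -2 4 4].
Its determinant is -50.

The minor is -50.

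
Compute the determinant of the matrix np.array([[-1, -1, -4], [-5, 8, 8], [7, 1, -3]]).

Expand along row 1:
  + (-1) · |8 8; 1 -3| = (-1)·(-24 − 8) = 32
  − (-1) · |-5 8; 7 -3| = −(-1)·(15 − 56) = -41
  + (-4) · |-5 8; 7 1| = (-4)·(-5 − 56) = 244
Sum: (32) + (-41) + (244) = 235

235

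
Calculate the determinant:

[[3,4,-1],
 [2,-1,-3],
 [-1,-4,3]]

Expand along row 1:
  + 3 · |-1 -3; -4 3| = 3·(-3 − 12) = -45
  − 4 · |2 -3; -1 3| = −4·(6 − 3) = -12
  + (-1) · |2 -1; -1 -4| = (-1)·(-8 − 1) = 9
Sum: (-45) + (-12) + (9) = -48

-48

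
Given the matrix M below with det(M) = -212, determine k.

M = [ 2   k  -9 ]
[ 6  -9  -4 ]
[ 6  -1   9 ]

Expanding along the column containing k, det(M) is linear in k: det(M) = (-78)·k + (-602).
Set (-78)·k + (-602) = -212  ⇒  (-78)·k = 390  ⇒  k = -5.

k = -5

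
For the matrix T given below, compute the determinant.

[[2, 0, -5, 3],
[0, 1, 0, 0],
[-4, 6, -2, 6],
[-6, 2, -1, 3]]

96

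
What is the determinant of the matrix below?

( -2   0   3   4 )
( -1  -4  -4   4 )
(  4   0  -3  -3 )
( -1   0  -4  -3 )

Expand along column 2 (it has 3 zeros):
  + (-4) · M_22   where M_22 = det([-2 3 4; 4 -3 -3; -1 -4 -3]) = -25
det = (+1)·(-4)·(-25) = 100

The determinant is 100.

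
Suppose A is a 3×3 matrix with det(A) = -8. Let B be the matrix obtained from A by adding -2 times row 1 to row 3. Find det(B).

Adding a multiple of one row to another leaves the determinant unchanged.
det(B) = (1)·(-8) = -8

|B| = -8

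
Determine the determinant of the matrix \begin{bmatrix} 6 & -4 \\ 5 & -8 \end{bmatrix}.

The determinant is -28.

det = 6·(-8) − (-4)·5 = -48 − (-20) = -28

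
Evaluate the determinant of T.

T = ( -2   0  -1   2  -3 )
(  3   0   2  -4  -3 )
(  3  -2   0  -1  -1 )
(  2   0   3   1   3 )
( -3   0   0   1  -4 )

Expand along column 2 (it has 4 zeros):
  − (-2) · M_32   where M_32 = det([-2 -1 2 -3; 3 2 -4 -3; 2 3 1 3; -3 0 1 -4]) = -131
det = (-1)·(-2)·(-131) = -262

The determinant is -262.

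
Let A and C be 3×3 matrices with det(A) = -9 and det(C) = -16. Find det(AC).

|AC| = 144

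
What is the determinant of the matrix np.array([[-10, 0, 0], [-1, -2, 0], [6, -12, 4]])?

The matrix is lower triangular, so the determinant is the product of the diagonal entries:
det = (-10) · (-2) · (4) = 80

80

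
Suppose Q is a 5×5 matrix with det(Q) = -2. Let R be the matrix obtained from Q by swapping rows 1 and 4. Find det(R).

2

Swapping two rows multiplies the determinant by −1.
det(R) = (-1)·(-2) = 2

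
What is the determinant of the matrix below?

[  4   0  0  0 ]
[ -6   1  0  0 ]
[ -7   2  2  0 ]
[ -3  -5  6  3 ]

The matrix is lower triangular, so the determinant is the product of the diagonal entries:
det = (4) · (1) · (2) · (3) = 24

24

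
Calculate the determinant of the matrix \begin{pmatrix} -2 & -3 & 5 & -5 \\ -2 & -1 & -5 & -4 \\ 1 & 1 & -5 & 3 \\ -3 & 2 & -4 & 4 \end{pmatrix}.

The determinant is 228.

Expand along row 1:
  + (-2) · M_11   where M_11 = det([-1 -5 -4; 1 -5 3; 2 -4 4]) = -26
  − (-3) · M_12   where M_12 = det([-2 -5 -4; 1 -5 3; -3 -4 4]) = 157
  + (5) · M_13   where M_13 = det([-2 -1 -4; 1 1 3; -3 2 4]) = -3
  − (-5) · M_14   where M_14 = det([-2 -1 -5; 1 1 -5; -3 2 -4]) = -56
det = (+1)·(-2)·(-26) + (-1)·(-3)·(157) + (+1)·(5)·(-3) + (-1)·(-5)·(-56) = 228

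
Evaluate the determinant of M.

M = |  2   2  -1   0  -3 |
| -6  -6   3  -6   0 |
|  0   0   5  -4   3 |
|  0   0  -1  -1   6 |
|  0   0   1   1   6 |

det(M) = 0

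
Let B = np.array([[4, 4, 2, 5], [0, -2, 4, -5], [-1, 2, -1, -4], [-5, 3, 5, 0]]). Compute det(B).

Expand along row 2 (it has 1 zero):
  + (-2) · M_22   where M_22 = det([4 2 5; -1 -1 -4; -5 5 0]) = 70
  − (4) · M_23   where M_23 = det([4 4 5; -1 2 -4; -5 3 0]) = 163
  + (-5) · M_24   where M_24 = det([4 4 2; -1 2 -1; -5 3 5]) = 106
det = (+1)·(-2)·(70) + (-1)·(4)·(163) + (+1)·(-5)·(106) = -1322

-1322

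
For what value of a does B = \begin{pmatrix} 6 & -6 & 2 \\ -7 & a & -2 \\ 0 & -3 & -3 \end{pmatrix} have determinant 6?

Expanding along the row containing a, det(B) is linear in a: det(B) = (-18)·a + (132).
Set (-18)·a + (132) = 6  ⇒  (-18)·a = -126  ⇒  a = 7.

7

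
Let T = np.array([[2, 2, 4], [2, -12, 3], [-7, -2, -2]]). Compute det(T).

|T| = -326

Expand along column 1:
  + 2 · |-12 3; -2 -2| = 2·(24 − (-6)) = 60
  − 2 · |2 4; -2 -2| = −2·(-4 − (-8)) = -8
  + (-7) · |2 4; -12 3| = (-7)·(6 − (-48)) = -378
Sum: (60) + (-8) + (-378) = -326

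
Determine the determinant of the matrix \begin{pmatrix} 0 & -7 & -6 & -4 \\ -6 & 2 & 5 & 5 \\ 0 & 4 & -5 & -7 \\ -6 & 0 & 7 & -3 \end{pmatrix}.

Expand along column 1 (it has 2 zeros):
  − (-6) · M_21   where M_21 = det([-7 -6 -4; 4 -5 -7; 0 7 -3]) = -632
  − (-6) · M_41   where M_41 = det([-7 -6 -4; 2 5 5; 4 -5 -7]) = -14
det = (-1)·(-6)·(-632) + (-1)·(-6)·(-14) = -3876

The determinant is -3876.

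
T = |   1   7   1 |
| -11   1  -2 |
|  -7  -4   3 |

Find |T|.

375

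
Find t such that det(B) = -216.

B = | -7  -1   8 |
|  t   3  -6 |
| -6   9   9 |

Expanding along the row containing t, det(B) is linear in t: det(B) = (81)·t + (-459).
Set (81)·t + (-459) = -216  ⇒  (81)·t = 243  ⇒  t = 3.

t = 3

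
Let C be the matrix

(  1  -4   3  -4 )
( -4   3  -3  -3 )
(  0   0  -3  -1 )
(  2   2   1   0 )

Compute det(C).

|C| = -283

Expand along row 3 (it has 2 zeros):
  + (-3) · M_33   where M_33 = det([1 -4 -4; -4 3 -3; 2 2 0]) = 86
  − (-1) · M_34   where M_34 = det([1 -4 3; -4 3 -3; 2 2 1]) = -25
det = (+1)·(-3)·(86) + (-1)·(-1)·(-25) = -283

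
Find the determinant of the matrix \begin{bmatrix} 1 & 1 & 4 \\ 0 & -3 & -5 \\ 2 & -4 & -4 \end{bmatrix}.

Expand along column 1:
  + 1 · |-3 -5; -4 -4| = 1·(12 − 20) = -8
  + 2 · |1 4; -3 -5| = 2·(-5 − (-12)) = 14
Sum: (-8) + (14) = 6

6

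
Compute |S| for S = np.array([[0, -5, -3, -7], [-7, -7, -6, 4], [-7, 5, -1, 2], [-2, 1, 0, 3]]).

The determinant is -124.

Expand along row 1 (it has 1 zero):
  − (-5) · M_12   where M_12 = det([-7 -6 4; -7 -1 2; -2 0 3]) = -89
  + (-3) · M_13   where M_13 = det([-7 -7 4; -7 5 2; -2 1 3]) = -198
  − (-7) · M_14   where M_14 = det([-7 -7 -6; -7 5 -1; -2 1 0]) = -39
det = (-1)·(-5)·(-89) + (+1)·(-3)·(-198) + (-1)·(-7)·(-39) = -124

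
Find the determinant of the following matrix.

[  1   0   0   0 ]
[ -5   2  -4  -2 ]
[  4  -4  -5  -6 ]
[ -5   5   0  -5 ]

The determinant is 200.

Expand along row 1 (it has 3 zeros):
  + (1) · M_11   where M_11 = det([2 -4 -2; -4 -5 -6; 5 0 -5]) = 200
det = (+1)·(1)·(200) = 200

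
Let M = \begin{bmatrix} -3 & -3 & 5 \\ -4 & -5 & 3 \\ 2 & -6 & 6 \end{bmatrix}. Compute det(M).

|M| = 116

Expand along row 1:
  + (-3) · |-5 3; -6 6| = (-3)·(-30 − (-18)) = 36
  − (-3) · |-4 3; 2 6| = −(-3)·(-24 − 6) = -90
  + 5 · |-4 -5; 2 -6| = 5·(24 − (-10)) = 170
Sum: (36) + (-90) + (170) = 116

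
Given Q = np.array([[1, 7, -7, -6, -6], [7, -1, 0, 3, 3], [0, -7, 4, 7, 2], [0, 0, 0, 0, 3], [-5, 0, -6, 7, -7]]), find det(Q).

Expand along row 4 (it has 4 zeros):
  − (3) · M_45   where M_45 = det([1 7 -7 -6; 7 -1 0 3; 0 -7 4 7; -5 0 -6 7]) = 981
det = (-1)·(3)·(981) = -2943

det(Q) = -2943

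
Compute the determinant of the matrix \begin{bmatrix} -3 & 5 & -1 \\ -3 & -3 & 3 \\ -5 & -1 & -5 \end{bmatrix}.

Expand along column 1:
  + (-3) · |-3 3; -1 -5| = (-3)·(15 − (-3)) = -54
  − (-3) · |5 -1; -1 -5| = −(-3)·(-25 − 1) = -78
  + (-5) · |5 -1; -3 3| = (-5)·(15 − 3) = -60
Sum: (-54) + (-78) + (-60) = -192

The determinant is -192.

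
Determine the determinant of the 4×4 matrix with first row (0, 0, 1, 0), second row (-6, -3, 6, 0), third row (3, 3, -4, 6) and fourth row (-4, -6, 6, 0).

-144

Expand along row 1 (it has 3 zeros):
  + (1) · M_13   where M_13 = det([-6 -3 0; 3 3 6; -4 -6 0]) = -144
det = (+1)·(1)·(-144) = -144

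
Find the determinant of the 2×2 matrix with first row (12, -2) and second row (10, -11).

The determinant is -112.

det = 12·(-11) − (-2)·10 = -132 − (-20) = -112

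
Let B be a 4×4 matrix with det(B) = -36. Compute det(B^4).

1679616

det(B^4) = (det B)^4 = (-36)^4 = 1679616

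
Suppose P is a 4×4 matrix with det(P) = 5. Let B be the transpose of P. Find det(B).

5

det(Pᵀ) = det(P).
det(B) = (1)·(5) = 5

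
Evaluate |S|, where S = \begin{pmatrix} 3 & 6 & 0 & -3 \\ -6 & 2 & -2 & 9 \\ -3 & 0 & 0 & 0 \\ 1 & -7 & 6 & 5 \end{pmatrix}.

1134

Expand along row 3 (it has 3 zeros):
  + (-3) · M_31   where M_31 = det([6 0 -3; 2 -2 9; -7 6 5]) = -378
det = (+1)·(-3)·(-378) = 1134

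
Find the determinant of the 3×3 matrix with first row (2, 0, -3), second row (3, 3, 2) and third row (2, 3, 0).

Expand along column 2:
  + 3 · |2 -3; 2 0| = 3·(0 − (-6)) = 18
  − 3 · |2 -3; 3 2| = −3·(4 − (-9)) = -39
Sum: (18) + (-39) = -21

-21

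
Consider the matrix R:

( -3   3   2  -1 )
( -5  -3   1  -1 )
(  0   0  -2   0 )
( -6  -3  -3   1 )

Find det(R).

Expand along row 3 (it has 3 zeros):
  + (-2) · M_33   where M_33 = det([-3 3 -1; -5 -3 -1; -6 -3 1]) = 54
det = (+1)·(-2)·(54) = -108

The determinant is -108.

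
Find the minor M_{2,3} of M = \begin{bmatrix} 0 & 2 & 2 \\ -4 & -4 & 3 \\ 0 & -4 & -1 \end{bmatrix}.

0

Delete row 2 and column 3; the remaining 2×2 submatrix is [0 2; 0 -4].
Its determinant is 0·(-4) − 2·0 = 0.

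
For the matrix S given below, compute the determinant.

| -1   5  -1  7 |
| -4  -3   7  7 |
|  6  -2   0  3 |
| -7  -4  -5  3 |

Expand along row 3 (it has 1 zero):
  + (6) · M_31   where M_31 = det([5 -1 7; -3 7 7; -4 -5 3]) = 600
  − (-2) · M_32   where M_32 = det([-1 -1 7; -4 7 7; -7 -5 3]) = 464
  − (3) · M_34   where M_34 = det([-1 5 -1; -4 -3 7; -7 -4 -5]) = -383
det = (+1)·(6)·(600) + (-1)·(-2)·(464) + (-1)·(3)·(-383) = 5677

The determinant is 5677.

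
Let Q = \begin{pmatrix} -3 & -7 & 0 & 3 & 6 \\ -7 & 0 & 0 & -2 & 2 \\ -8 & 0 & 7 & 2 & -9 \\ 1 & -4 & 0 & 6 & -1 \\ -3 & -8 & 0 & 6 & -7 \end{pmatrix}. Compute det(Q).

Expand along column 3 (it has 4 zeros):
  + (7) · M_33   where M_33 = det([-3 -7 3 6; -7 0 -2 2; 1 -4 6 -1; -3 -8 6 -7]) = 1924
det = (+1)·(7)·(1924) = 13468

13468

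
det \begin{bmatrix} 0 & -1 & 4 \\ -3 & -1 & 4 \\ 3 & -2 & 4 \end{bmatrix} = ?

12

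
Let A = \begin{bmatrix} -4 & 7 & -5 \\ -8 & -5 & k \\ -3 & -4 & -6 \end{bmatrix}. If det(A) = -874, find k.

9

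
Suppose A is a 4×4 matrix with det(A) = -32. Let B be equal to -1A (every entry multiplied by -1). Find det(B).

-32

For a 4×4 matrix, det(-1A) = (-1)^4·det(A) = 1·det(A).
det(B) = (1)·(-32) = -32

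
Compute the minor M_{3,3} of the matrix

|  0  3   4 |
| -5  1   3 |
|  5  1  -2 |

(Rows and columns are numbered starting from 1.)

The minor is 15.

Delete row 3 and column 3; the remaining 2×2 submatrix is [0 3; -5 1].
Its determinant is 0·1 − 3·(-5) = 15.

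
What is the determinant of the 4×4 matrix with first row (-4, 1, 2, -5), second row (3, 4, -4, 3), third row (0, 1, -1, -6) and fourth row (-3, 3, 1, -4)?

Expand along row 3 (it has 1 zero):
  − (1) · M_32   where M_32 = det([-4 2 -5; 3 -4 3; -3 1 -4]) = -1
  + (-1) · M_33   where M_33 = det([-4 1 -5; 3 4 3; -3 3 -4]) = -2
  − (-6) · M_34   where M_34 = det([-4 1 2; 3 4 -4; -3 3 1]) = -13
det = (-1)·(1)·(-1) + (+1)·(-1)·(-2) + (-1)·(-6)·(-13) = -75

The determinant is -75.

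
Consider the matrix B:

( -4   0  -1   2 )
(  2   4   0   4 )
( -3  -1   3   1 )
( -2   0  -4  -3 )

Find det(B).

Expand along column 2 (it has 2 zeros):
  + (4) · M_22   where M_22 = det([-4 -1 2; -3 3 1; -2 -4 -3]) = 67
  − (-1) · M_32   where M_32 = det([-4 -1 2; 2 0 4; -2 -4 -3]) = -78
det = (+1)·(4)·(67) + (-1)·(-1)·(-78) = 190

The determinant is 190.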